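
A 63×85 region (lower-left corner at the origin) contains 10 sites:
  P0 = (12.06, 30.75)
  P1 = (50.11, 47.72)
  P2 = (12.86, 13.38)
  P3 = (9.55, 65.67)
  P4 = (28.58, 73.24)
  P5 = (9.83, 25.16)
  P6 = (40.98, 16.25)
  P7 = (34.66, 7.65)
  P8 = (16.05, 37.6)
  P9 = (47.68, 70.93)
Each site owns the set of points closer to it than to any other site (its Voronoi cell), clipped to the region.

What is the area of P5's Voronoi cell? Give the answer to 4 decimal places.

1. box [0,63]×[0,85]: [(0, 0) (63, 0) (63, 85) (0, 85)]
2. ⊥bis P5·P0 via (10.945,27.955): [(0, 32.3213) (0, 0) (63, 0) (63, 7.1889)]  |A|=1244.5689
3. ⊥bis P5·P1 via (29.97,36.44): [(41.5634, 15.7405) (0, 32.3213) (0, 0) (50.3793, 0)]  |A|=1068.188
4. ⊥bis P5·P2 via (11.345,19.27): [(24.3383, 22.6121) (0, 32.3213) (0, 16.3519)]  |A|=194.3333
5. ⊥bis P5·P3 via (9.69,45.415): [(24.3383, 22.6121) (0, 32.3213) (0, 16.3519)]  |A|=194.3333
6. ⊥bis P5·P4 via (19.205,49.2): [(24.3383, 22.6121) (0, 32.3213) (0, 16.3519)]  |A|=194.3333
7. ⊥bis P5·P6 via (25.405,20.705): [(24.3383, 22.6121) (0, 32.3213) (0, 16.3519)]  |A|=194.3333
8. ⊥bis P5·P7 via (22.245,16.405): [(24.3383, 22.6121) (0, 32.3213) (0, 16.3519)]  |A|=194.3333
9. ⊥bis P5·P8 via (12.94,31.38): [(24.3383, 22.6121) (0, 32.3213) (0, 16.3519)]  |A|=194.3333
10. ⊥bis P5·P9 via (28.755,48.045): [(24.3383, 22.6121) (0, 32.3213) (0, 16.3519)]  |A|=194.3333
11. canonical 3-gon: [(24.3383, 22.6121) (0, 32.3213) (0, 16.3519)]
12. shoelace: 194.3333

Area of P5's cell: 194.3333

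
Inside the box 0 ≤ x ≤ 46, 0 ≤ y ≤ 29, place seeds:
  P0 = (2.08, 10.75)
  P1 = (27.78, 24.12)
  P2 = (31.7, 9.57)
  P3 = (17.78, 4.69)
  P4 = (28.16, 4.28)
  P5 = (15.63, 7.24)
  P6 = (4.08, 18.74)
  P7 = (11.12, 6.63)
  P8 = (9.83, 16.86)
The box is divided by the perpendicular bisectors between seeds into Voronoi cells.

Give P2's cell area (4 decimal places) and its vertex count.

Area of P2's cell: 317.1657 (6 vertices)

1. box [0,46]×[0,29]: [(0, 0) (46, 0) (46, 29) (0, 29)]
2. ⊥bis P2·P0 via (16.89,10.16): [(16.4852, 0) (46, 0) (46, 29) (17.6405, 29)]  |A|=839.176
3. ⊥bis P2·P1 via (29.74,16.845): [(17.0198, 13.418) (16.4852, 0) (46, 0) (46, 21.2257)]  |A|=505.5767
4. ⊥bis P2·P3 via (24.74,7.13): [(22.0596, 14.7758) (27.2396, 0) (46, 0) (46, 21.2257)]  |A|=392.6758
5. ⊥bis P2·P4 via (29.93,6.925): [(22.0596, 14.7758) (23.2431, 11.3998) (40.2784, 0) (46, 0) (46, 21.2257)]  |A|=318.3563
6. ⊥bis P2·P5 via (23.665,8.405): [(22.7157, 14.9525) (23.2221, 11.4598) (23.2431, 11.3998) (40.2784, 0) (46, 0) (46, 21.2257)]  |A|=317.1657
7. ⊥bis P2·P6 via (17.89,14.155): [(22.7157, 14.9525) (23.2221, 11.4598) (23.2431, 11.3998) (40.2784, 0) (46, 0) (46, 21.2257)]  |A|=317.1657
8. ⊥bis P2·P7 via (21.41,8.1): [(22.7157, 14.9525) (23.2221, 11.4598) (23.2431, 11.3998) (40.2784, 0) (46, 0) (46, 21.2257)]  |A|=317.1657
9. ⊥bis P2·P8 via (20.765,13.215): [(22.7157, 14.9525) (23.2221, 11.4598) (23.2431, 11.3998) (40.2784, 0) (46, 0) (46, 21.2257)]  |A|=317.1657
10. canonical 6-gon: [(22.7157, 14.9525) (23.2221, 11.4598) (23.2431, 11.3998) (40.2784, 0) (46, 0) (46, 21.2257)]
11. shoelace: 317.1657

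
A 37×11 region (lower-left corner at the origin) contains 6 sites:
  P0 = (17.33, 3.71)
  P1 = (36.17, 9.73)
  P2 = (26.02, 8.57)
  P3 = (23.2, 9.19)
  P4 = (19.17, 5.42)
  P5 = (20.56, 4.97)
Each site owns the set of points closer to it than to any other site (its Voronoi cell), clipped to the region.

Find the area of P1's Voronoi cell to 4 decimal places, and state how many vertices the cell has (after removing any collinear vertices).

1. box [0,37]×[0,11]: [(0, 0) (37, 0) (37, 11) (0, 11)]
2. ⊥bis P1·P0 via (26.75,6.72): [(28.8973, 0) (37, 0) (37, 11) (25.3824, 11)]  |A|=108.4619
3. ⊥bis P1·P2 via (31.095,9.15): [(32.1407, 0) (37, 0) (37, 11) (30.8836, 11)]  |A|=60.3664
4. ⊥bis P1·P3 via (29.685,9.46): [(32.1407, 0) (37, 0) (37, 11) (30.8836, 11)]  |A|=60.3664
5. ⊥bis P1·P4 via (27.67,7.575): [(32.1407, 0) (37, 0) (37, 11) (30.8836, 11)]  |A|=60.3664
6. ⊥bis P1·P5 via (28.365,7.35): [(32.1407, 0) (37, 0) (37, 11) (30.8836, 11)]  |A|=60.3664
7. canonical 4-gon: [(32.1407, 0) (37, 0) (37, 11) (30.8836, 11)]
8. shoelace: 60.3664

Area of P1's cell: 60.3664 (4 vertices)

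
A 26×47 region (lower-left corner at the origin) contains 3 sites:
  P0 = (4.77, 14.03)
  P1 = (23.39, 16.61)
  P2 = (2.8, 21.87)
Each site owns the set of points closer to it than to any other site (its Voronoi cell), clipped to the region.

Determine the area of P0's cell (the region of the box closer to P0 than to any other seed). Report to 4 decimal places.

Area of P0's cell: 278.6902

1. box [0,26]×[0,47]: [(0, 0) (26, 0) (26, 47) (0, 47)]
2. ⊥bis P0·P1 via (14.08,15.32): [(0, 0) (16.2027, 0) (9.6904, 47) (0, 47)]  |A|=608.489
3. ⊥bis P0·P2 via (3.785,17.95): [(0, 16.9989) (0, 0) (16.2027, 0) (13.3815, 20.3614)]  |A|=278.6902
4. canonical 4-gon: [(0, 16.9989) (0, 0) (16.2027, 0) (13.3815, 20.3614)]
5. shoelace: 278.6902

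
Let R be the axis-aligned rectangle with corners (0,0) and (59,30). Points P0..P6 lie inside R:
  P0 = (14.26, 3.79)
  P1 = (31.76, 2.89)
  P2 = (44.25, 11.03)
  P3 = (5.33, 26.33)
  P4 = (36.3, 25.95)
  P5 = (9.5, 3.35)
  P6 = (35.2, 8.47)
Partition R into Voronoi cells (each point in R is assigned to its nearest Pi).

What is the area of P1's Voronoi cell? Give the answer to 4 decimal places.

1. box [0,59]×[0,30]: [(0, 0) (59, 0) (59, 30) (0, 30)]
2. ⊥bis P1·P0 via (23.01,3.34): [(22.8382, 0) (59, 0) (59, 30) (24.3811, 30)]  |A|=1061.7103
3. ⊥bis P1·P2 via (38.005,6.96): [(24.2793, 28.0207) (22.8382, 0) (42.541, 0)]  |A|=276.0424
4. ⊥bis P1·P3 via (18.545,14.61): [(26.8883, 24.0175) (23.9001, 20.6482) (22.8382, 0) (42.541, 0)]  |A|=265.6663
5. ⊥bis P1·P4 via (34.03,14.42): [(33.0126, 14.6203) (23.6846, 16.4568) (22.8382, 0) (42.541, 0)]  |A|=221.562
6. ⊥bis P1·P5 via (20.63,3.12): [(33.0126, 14.6203) (23.6846, 16.4568) (22.8382, 0) (42.541, 0)]  |A|=221.562
7. ⊥bis P1·P6 via (33.48,5.68): [(42.4386, 0.1572) (23.4484, 11.8644) (22.8382, 0) (42.541, 0)]  |A|=117.773
8. canonical 4-gon: [(42.4386, 0.1572) (23.4484, 11.8644) (22.8382, 0) (42.541, 0)]
9. shoelace: 117.773

Area of P1's cell: 117.7730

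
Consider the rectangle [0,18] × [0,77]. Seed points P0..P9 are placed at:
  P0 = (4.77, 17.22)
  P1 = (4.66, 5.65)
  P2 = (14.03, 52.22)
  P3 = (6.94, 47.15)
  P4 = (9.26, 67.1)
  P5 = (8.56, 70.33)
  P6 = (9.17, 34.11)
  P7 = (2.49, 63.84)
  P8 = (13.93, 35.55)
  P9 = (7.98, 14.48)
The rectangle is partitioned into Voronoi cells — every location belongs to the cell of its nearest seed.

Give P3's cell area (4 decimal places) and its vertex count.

Area of P3's cell: 163.2659 (5 vertices)

1. box [0,18]×[0,77]: [(0, 0) (18, 0) (18, 77) (0, 77)]
2. ⊥bis P3·P0 via (5.855,32.185): [(0, 32.6095) (18, 31.3045) (18, 77) (0, 77)]  |A|=810.7744
3. ⊥bis P3·P1 via (5.8,26.4): [(0, 32.6095) (18, 31.3045) (18, 77) (0, 77)]  |A|=810.7744
4. ⊥bis P3·P2 via (10.485,49.685): [(0, 64.3475) (0, 32.6095) (18, 31.3045) (18, 39.1759)]  |A|=356.4842
5. ⊥bis P3·P4 via (8.1,57.125): [(4.8985, 57.4973) (0, 58.067) (0, 32.6095) (18, 31.3045) (18, 39.1759)]  |A|=341.1017
6. ⊥bis P3·P5 via (7.75,58.74): [(4.8985, 57.4973) (0, 58.067) (0, 32.6095) (18, 31.3045) (18, 39.1759)]  |A|=341.1017
7. ⊥bis P3·P6 via (8.055,40.63): [(15.9898, 41.987) (4.8985, 57.4973) (0, 58.067) (0, 39.2525)]  |A|=185.2494
8. ⊥bis P3·P7 via (4.715,55.495): [(15.9898, 41.987) (6.0717, 55.8567) (0, 54.2379) (0, 39.2525)]  |A|=169.9408
9. ⊥bis P3·P8 via (10.435,41.35): [(9.7098, 40.913) (14.6353, 43.8811) (6.0717, 55.8567) (0, 54.2379) (0, 39.2525)]  |A|=163.2659
10. ⊥bis P3·P9 via (7.46,30.815): [(9.7098, 40.913) (14.6353, 43.8811) (6.0717, 55.8567) (0, 54.2379) (0, 39.2525)]  |A|=163.2659
11. canonical 5-gon: [(9.7098, 40.913) (14.6353, 43.8811) (6.0717, 55.8567) (0, 54.2379) (0, 39.2525)]
12. shoelace: 163.2659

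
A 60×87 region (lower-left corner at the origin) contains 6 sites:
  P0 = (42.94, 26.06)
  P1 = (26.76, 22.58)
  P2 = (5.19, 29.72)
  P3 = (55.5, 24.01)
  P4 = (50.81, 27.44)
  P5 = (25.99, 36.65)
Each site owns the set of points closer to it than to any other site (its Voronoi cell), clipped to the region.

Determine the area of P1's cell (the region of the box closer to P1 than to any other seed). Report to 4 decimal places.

Area of P1's cell: 729.8342

1. box [0,60]×[0,87]: [(0, 0) (60, 0) (60, 87) (0, 87)]
2. ⊥bis P1·P0 via (34.85,24.32): [(0, 0) (40.0808, 0) (21.3688, 87) (0, 87)]  |A|=2673.054
3. ⊥bis P1·P2 via (15.975,26.15): [(7.3189, 0) (40.0808, 0) (27.1775, 59.9928)]  |A|=982.7361
4. ⊥bis P1·P3 via (41.13,23.295): [(7.3189, 0) (40.0808, 0) (27.1775, 59.9928)]  |A|=982.7361
5. ⊥bis P1·P4 via (38.785,25.01): [(7.3189, 0) (40.0808, 0) (27.1775, 59.9928)]  |A|=982.7361
6. ⊥bis P1·P5 via (26.375,29.615): [(16.9513, 29.0993) (7.3189, 0) (40.0808, 0) (33.6258, 30.0118)]  |A|=729.8342
7. canonical 4-gon: [(16.9513, 29.0993) (7.3189, 0) (40.0808, 0) (33.6258, 30.0118)]
8. shoelace: 729.8342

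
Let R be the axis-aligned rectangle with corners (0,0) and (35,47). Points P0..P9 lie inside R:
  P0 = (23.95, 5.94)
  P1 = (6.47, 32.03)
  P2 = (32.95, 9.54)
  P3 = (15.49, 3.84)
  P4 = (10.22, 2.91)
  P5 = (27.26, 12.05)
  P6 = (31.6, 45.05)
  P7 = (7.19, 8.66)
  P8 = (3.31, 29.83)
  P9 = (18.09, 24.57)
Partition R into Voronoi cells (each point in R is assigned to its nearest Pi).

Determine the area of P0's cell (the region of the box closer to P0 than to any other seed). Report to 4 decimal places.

Area of P0's cell: 102.3349

1. box [0,35]×[0,47]: [(0, 0) (35, 0) (35, 47) (0, 47)]
2. ⊥bis P0·P1 via (15.21,18.985): [(0, 8.7945) (0, 0) (35, 0) (35, 32.2441)]  |A|=718.1746
3. ⊥bis P0·P2 via (28.45,7.74): [(22.1043, 23.6041) (0, 8.7945) (0, 0) (31.546, 0)]  |A|=469.5061
4. ⊥bis P0·P3 via (19.72,4.89): [(22.1043, 23.6041) (16.077, 19.5659) (20.9338, 0) (31.546, 0)]  |A|=194.0168
5. ⊥bis P0·P4 via (17.085,4.425): [(22.1043, 23.6041) (16.077, 19.5659) (20.9338, 0) (31.546, 0)]  |A|=194.0168
6. ⊥bis P0·P5 via (25.605,8.995): [(28.5962, 7.3746) (17.6284, 13.3162) (20.9338, 0) (31.546, 0)]  |A|=102.3349
7. ⊥bis P0·P6 via (27.775,25.495): [(28.5962, 7.3746) (17.6284, 13.3162) (20.9338, 0) (31.546, 0)]  |A|=102.3349
8. ⊥bis P0·P7 via (15.57,7.3): [(28.5962, 7.3746) (17.6284, 13.3162) (20.9338, 0) (31.546, 0)]  |A|=102.3349
9. ⊥bis P0·P8 via (13.63,17.885): [(28.5962, 7.3746) (17.6284, 13.3162) (20.9338, 0) (31.546, 0)]  |A|=102.3349
10. ⊥bis P0·P9 via (21.02,15.255): [(28.5962, 7.3746) (17.6284, 13.3162) (20.9338, 0) (31.546, 0)]  |A|=102.3349
11. canonical 4-gon: [(28.5962, 7.3746) (17.6284, 13.3162) (20.9338, 0) (31.546, 0)]
12. shoelace: 102.3349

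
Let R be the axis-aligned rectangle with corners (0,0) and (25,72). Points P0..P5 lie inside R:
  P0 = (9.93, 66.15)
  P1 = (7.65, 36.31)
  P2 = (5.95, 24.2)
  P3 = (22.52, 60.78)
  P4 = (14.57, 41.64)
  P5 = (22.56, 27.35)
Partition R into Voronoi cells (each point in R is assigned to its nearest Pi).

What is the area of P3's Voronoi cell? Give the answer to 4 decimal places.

1. box [0,25]×[0,72]: [(0, 0) (25, 0) (25, 72) (0, 72)]
2. ⊥bis P3·P0 via (16.225,63.465): [(0, 25.4254) (0, 0) (25, 0) (25, 72) (19.8654, 72)]  |A|=1337.3877
3. ⊥bis P3·P1 via (15.085,48.545): [(10.9365, 51.066) (25, 42.5198) (25, 72) (19.8654, 72)]  |A|=261.0414
4. ⊥bis P3·P2 via (14.235,42.49): [(10.9365, 51.066) (25, 42.5198) (25, 72) (19.8654, 72)]  |A|=261.0414
5. ⊥bis P3·P4 via (18.545,51.21): [(12.1337, 53.873) (25, 48.5288) (25, 72) (19.8654, 72)]  |A|=197.5304
6. ⊥bis P3·P5 via (22.54,44.065): [(12.1337, 53.873) (25, 48.5288) (25, 72) (19.8654, 72)]  |A|=197.5304
7. canonical 4-gon: [(12.1337, 53.873) (25, 48.5288) (25, 72) (19.8654, 72)]
8. shoelace: 197.5304

Area of P3's cell: 197.5304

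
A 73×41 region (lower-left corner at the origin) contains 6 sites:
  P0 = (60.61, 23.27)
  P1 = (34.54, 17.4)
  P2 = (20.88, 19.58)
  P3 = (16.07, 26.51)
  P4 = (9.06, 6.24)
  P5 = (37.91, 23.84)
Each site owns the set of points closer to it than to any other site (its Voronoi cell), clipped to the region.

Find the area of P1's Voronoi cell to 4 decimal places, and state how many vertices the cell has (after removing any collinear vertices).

1. box [0,73]×[0,41]: [(0, 0) (73, 0) (73, 41) (0, 41)]
2. ⊥bis P1·P0 via (47.575,20.335): [(0, 0) (52.1537, 0) (42.922, 41) (0, 41)]  |A|=1949.0518
3. ⊥bis P1·P2 via (27.71,18.49): [(24.7592, 0) (52.1537, 0) (42.922, 41) (31.3024, 41)]  |A|=799.79
4. ⊥bis P1·P3 via (25.305,21.955): [(29.6779, 30.8207) (24.7592, 0) (52.1537, 0) (42.922, 41) (34.6986, 41)]  |A|=782.5043
5. ⊥bis P1·P4 via (21.8,11.82): [(29.6779, 30.8207) (25.3515, 3.7114) (26.977, 0) (52.1537, 0) (42.922, 41) (34.6986, 41)]  |A|=778.3886
6. ⊥bis P1·P5 via (36.225,20.62): [(28.68, 24.5682) (25.3515, 3.7114) (26.977, 0) (52.1537, 0) (49.0182, 13.9254)]  |A|=457.3252
7. canonical 5-gon: [(28.68, 24.5682) (25.3515, 3.7114) (26.977, 0) (52.1537, 0) (49.0182, 13.9254)]
8. shoelace: 457.3252

Area of P1's cell: 457.3252 (5 vertices)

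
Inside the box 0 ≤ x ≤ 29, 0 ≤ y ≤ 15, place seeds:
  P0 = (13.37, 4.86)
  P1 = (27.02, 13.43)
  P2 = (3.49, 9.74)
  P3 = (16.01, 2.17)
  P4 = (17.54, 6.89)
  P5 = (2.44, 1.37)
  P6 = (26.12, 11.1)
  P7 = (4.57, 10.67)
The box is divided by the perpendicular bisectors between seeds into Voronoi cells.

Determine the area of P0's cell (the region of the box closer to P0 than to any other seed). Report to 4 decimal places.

1. box [0,29]×[0,15]: [(0, 0) (29, 0) (29, 15) (0, 15)]
2. ⊥bis P0·P1 via (20.195,9.145): [(0, 0) (25.9366, 0) (16.519, 15) (0, 15)]  |A|=318.4169
3. ⊥bis P0·P2 via (8.43,7.3): [(4.8243, 0) (25.9366, 0) (16.519, 15) (12.2332, 15)]  |A|=190.4851
4. ⊥bis P0·P3 via (14.69,3.515): [(4.8243, 0) (11.1084, 0) (20.2833, 9.0043) (16.519, 15) (12.2332, 15)]  |A|=123.7262
5. ⊥bis P0·P4 via (15.455,5.875): [(11.6186, 13.7556) (4.8243, 0) (11.1084, 0) (15.9851, 4.786)]  |A|=75.541
6. ⊥bis P0·P5 via (7.905,3.115): [(11.6186, 13.7556) (7.2995, 5.0112) (8.8996, 0) (11.1084, 0) (15.9851, 4.786)]  |A|=65.3298
7. ⊥bis P0·P6 via (19.745,7.98): [(11.6186, 13.7556) (7.2995, 5.0112) (8.8996, 0) (11.1084, 0) (15.9851, 4.786)]  |A|=65.3298
8. ⊥bis P0·P7 via (8.97,7.765): [(12.1731, 12.6166) (7.738, 5.899) (7.2995, 5.0112) (8.8996, 0) (11.1084, 0) (15.9851, 4.786)]  |A|=60.9413
9. canonical 6-gon: [(12.1731, 12.6166) (7.738, 5.899) (7.2995, 5.0112) (8.8996, 0) (11.1084, 0) (15.9851, 4.786)]
10. shoelace: 60.9413

Area of P0's cell: 60.9413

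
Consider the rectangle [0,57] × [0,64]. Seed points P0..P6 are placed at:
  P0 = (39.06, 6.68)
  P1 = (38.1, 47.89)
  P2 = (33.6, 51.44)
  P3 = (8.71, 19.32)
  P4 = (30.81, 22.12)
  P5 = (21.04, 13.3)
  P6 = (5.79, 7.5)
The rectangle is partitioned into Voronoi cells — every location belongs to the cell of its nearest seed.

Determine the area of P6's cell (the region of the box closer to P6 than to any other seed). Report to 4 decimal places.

Area of P6's cell: 201.7970

1. box [0,57]×[0,64]: [(0, 0) (57, 0) (57, 64) (0, 64)]
2. ⊥bis P6·P0 via (22.425,7.09): [(0, 0) (22.2503, 0) (23.8277, 64) (0, 64)]  |A|=1474.493
3. ⊥bis P6·P1 via (21.945,27.695): [(0, 45.2499) (0, 0) (22.2503, 0) (22.9137, 26.92)]  |A|=817.9115
4. ⊥bis P6·P2 via (19.695,29.47): [(19.844, 29.3757) (0, 41.9351) (0, 0) (22.2503, 0) (22.9137, 26.92)]  |A|=785.0223
5. ⊥bis P6·P3 via (7.25,13.41): [(0, 15.201) (0, 0) (22.2503, 0) (22.488, 9.6456)]  |A|=278.2291
6. ⊥bis P6·P4 via (18.3,14.81): [(21.1203, 9.9835) (0, 15.201) (0, 0) (22.2503, 0) (22.4406, 7.7239)]  |A|=276.9069
7. ⊥bis P6·P5 via (13.415,10.4): [(12.7908, 12.0412) (0, 15.201) (0, 0) (17.3704, 0)]  |A|=201.797
8. canonical 4-gon: [(12.7908, 12.0412) (0, 15.201) (0, 0) (17.3704, 0)]
9. shoelace: 201.797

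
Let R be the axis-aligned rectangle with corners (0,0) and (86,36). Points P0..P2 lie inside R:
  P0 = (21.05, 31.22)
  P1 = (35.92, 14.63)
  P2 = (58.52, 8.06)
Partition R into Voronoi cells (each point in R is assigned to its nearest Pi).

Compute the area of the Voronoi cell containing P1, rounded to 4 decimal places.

Area of P1's cell: 941.9160

1. box [0,86]×[0,36]: [(0, 0) (86, 0) (86, 36) (0, 36)]
2. ⊥bis P1·P0 via (28.485,22.925): [(2.9083, 0) (86, 0) (86, 36) (43.0724, 36)]  |A|=2268.3481
3. ⊥bis P1·P2 via (47.22,11.345): [(2.9083, 0) (43.9219, 0) (54.3874, 36) (43.0724, 36)]  |A|=941.916
4. canonical 4-gon: [(2.9083, 0) (43.9219, 0) (54.3874, 36) (43.0724, 36)]
5. shoelace: 941.916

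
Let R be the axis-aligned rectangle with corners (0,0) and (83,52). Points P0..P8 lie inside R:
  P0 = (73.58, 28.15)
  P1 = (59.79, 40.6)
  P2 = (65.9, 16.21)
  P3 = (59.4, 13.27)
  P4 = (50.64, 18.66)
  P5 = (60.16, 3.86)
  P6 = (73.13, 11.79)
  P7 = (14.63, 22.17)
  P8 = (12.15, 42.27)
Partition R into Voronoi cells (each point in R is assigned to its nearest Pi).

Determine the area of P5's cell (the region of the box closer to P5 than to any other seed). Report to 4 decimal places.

Area of P5's cell: 205.7956

1. box [0,83]×[0,52]: [(0, 0) (83, 0) (83, 52) (0, 52)]
2. ⊥bis P5·P0 via (66.87,16.005): [(0, 0) (83, 0) (83, 7.0933) (1.7196, 52) (0, 52)]  |A|=2490.9834
3. ⊥bis P5·P1 via (59.975,22.23): [(0, 21.626) (0, 0) (83, 0) (83, 7.0933) (55.6811, 22.1868)]  |A|=1619.7213
4. ⊥bis P5·P2 via (63.03,10.035): [(37.2833, 22.0015) (0, 21.626) (0, 0) (83, 0) (83, 0.7534)]  |A|=1333.4273
5. ⊥bis P5·P3 via (59.78,8.565): [(65.2434, 9.0063) (0, 3.7369) (0, 0) (83, 0) (83, 0.7534)]  |A|=502.3512
6. ⊥bis P5·P4 via (55.4,11.26): [(65.2434, 9.0063) (49.9798, 7.7735) (37.895, 0) (83, 0) (83, 0.7534)]  |A|=261.6795
7. ⊥bis P5·P6 via (66.645,7.825): [(66.1925, 8.5652) (65.2434, 9.0063) (49.9798, 7.7735) (37.895, 0) (71.4293, 0)]  |A|=205.7956
8. ⊥bis P5·P7 via (37.395,13.015): [(66.1925, 8.5652) (65.2434, 9.0063) (49.9798, 7.7735) (37.895, 0) (71.4293, 0)]  |A|=205.7956
9. ⊥bis P5·P8 via (36.155,23.065): [(66.1925, 8.5652) (65.2434, 9.0063) (49.9798, 7.7735) (37.895, 0) (71.4293, 0)]  |A|=205.7956
10. canonical 5-gon: [(66.1925, 8.5652) (65.2434, 9.0063) (49.9798, 7.7735) (37.895, 0) (71.4293, 0)]
11. shoelace: 205.7956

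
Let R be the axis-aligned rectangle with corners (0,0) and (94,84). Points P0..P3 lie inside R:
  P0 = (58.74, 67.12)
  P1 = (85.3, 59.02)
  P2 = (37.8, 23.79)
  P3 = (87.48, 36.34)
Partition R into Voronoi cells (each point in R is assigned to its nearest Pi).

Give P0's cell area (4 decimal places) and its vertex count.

1. box [0,94]×[0,84]: [(0, 0) (94, 0) (94, 84) (0, 84)]
2. ⊥bis P0·P1 via (72.02,63.07): [(0, 0) (52.7855, 0) (78.403, 84) (0, 84)]  |A|=5509.9199
3. ⊥bis P0·P2 via (48.27,45.455): [(0, 68.7823) (64.2873, 37.7144) (78.403, 84) (0, 84)]  |A|=2303.6181
4. ⊥bis P0·P3 via (73.11,51.73): [(0, 68.7823) (60.2099, 39.6848) (66.7508, 45.7923) (78.403, 84) (0, 84)]  |A|=2284.7223
5. canonical 5-gon: [(0, 68.7823) (60.2099, 39.6848) (66.7508, 45.7923) (78.403, 84) (0, 84)]
6. shoelace: 2284.7223

Area of P0's cell: 2284.7223 (5 vertices)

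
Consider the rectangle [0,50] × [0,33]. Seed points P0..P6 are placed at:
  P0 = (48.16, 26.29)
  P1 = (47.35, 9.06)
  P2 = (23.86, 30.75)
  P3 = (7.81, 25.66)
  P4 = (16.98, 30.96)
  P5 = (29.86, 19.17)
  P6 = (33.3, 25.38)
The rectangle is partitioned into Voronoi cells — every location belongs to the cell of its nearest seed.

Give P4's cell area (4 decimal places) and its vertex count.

1. box [0,50]×[0,33]: [(0, 0) (50, 0) (50, 33) (0, 33)]
2. ⊥bis P4·P0 via (32.57,28.625): [(0, 0) (28.2827, 0) (33.2253, 33) (0, 33)]  |A|=1014.8811
3. ⊥bis P4·P1 via (32.165,20.01): [(0, 0) (17.7357, 0) (31.0476, 18.4604) (33.2253, 33) (0, 33)]  |A|=917.5299
4. ⊥bis P4·P2 via (20.42,30.855): [(0, 0) (17.7357, 0) (19.5552, 2.5233) (20.4855, 33) (0, 33)]  |A|=657.2022
5. ⊥bis P4·P3 via (12.395,28.31): [(19.9437, 15.2494) (20.4855, 33) (9.6843, 33)]  |A|=95.8636
6. ⊥bis P4·P5 via (23.42,25.065): [(17.8117, 18.9382) (20.1337, 21.4749) (20.4855, 33) (9.6843, 33)]  |A|=88.8768
7. ⊥bis P4·P6 via (25.14,28.17): [(17.8117, 18.9382) (20.1337, 21.4749) (20.4855, 33) (9.6843, 33)]  |A|=88.8768
8. canonical 4-gon: [(17.8117, 18.9382) (20.1337, 21.4749) (20.4855, 33) (9.6843, 33)]
9. shoelace: 88.8768

Area of P4's cell: 88.8768 (4 vertices)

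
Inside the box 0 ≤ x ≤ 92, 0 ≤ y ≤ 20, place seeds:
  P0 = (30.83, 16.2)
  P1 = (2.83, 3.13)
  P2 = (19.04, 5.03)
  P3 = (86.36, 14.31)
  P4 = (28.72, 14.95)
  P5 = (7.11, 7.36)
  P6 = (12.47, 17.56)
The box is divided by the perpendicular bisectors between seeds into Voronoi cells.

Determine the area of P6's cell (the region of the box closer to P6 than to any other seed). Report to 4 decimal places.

Area of P6's cell: 137.7139

1. box [0,92]×[0,20]: [(0, 0) (92, 0) (92, 20) (0, 20)]
2. ⊥bis P6·P0 via (21.65,16.88): [(0, 0) (20.3996, 0) (21.8811, 20) (0, 20)]  |A|=422.8074
3. ⊥bis P6·P1 via (7.65,10.345): [(0, 15.4556) (20.5286, 1.7414) (21.8811, 20) (0, 20)]  |A|=246.4043
4. ⊥bis P6·P2 via (15.755,11.295): [(0, 15.4556) (10.4174, 8.4963) (21.4578, 14.2852) (21.8811, 20) (0, 20)]  |A|=179.8493
5. ⊥bis P6·P3 via (49.415,15.935): [(0, 15.4556) (10.4174, 8.4963) (21.4578, 14.2852) (21.8811, 20) (0, 20)]  |A|=179.8493
6. ⊥bis P6·P4 via (20.595,16.255): [(0, 15.4556) (10.4174, 8.4963) (20.1702, 13.6101) (21.1965, 20) (0, 20)]  |A|=174.1256
7. ⊥bis P6·P5 via (9.79,12.46): [(0, 17.6045) (13.8789, 10.3113) (20.1702, 13.6101) (21.1965, 20) (0, 20)]  |A|=137.7139
8. canonical 5-gon: [(0, 17.6045) (13.8789, 10.3113) (20.1702, 13.6101) (21.1965, 20) (0, 20)]
9. shoelace: 137.7139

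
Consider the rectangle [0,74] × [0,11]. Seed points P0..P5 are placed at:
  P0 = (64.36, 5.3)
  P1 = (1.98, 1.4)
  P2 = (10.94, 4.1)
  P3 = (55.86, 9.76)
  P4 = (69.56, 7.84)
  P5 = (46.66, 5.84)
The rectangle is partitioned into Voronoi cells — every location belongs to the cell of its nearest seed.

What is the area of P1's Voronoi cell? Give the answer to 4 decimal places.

Area of P1's cell: 61.9445

1. box [0,74]×[0,11]: [(0, 0) (74, 0) (74, 11) (0, 11)]
2. ⊥bis P1·P0 via (33.17,3.35): [(0, 0) (33.3794, 0) (32.6917, 11) (0, 11)]  |A|=363.3914
3. ⊥bis P1·P2 via (6.46,2.75): [(0, 0) (7.2887, 0) (3.974, 11) (0, 11)]  |A|=61.9445
4. ⊥bis P1·P3 via (28.92,5.58): [(0, 0) (7.2887, 0) (3.974, 11) (0, 11)]  |A|=61.9445
5. ⊥bis P1·P4 via (35.77,4.62): [(0, 0) (7.2887, 0) (3.974, 11) (0, 11)]  |A|=61.9445
6. ⊥bis P1·P5 via (24.32,3.62): [(0, 0) (7.2887, 0) (3.974, 11) (0, 11)]  |A|=61.9445
7. canonical 4-gon: [(0, 0) (7.2887, 0) (3.974, 11) (0, 11)]
8. shoelace: 61.9445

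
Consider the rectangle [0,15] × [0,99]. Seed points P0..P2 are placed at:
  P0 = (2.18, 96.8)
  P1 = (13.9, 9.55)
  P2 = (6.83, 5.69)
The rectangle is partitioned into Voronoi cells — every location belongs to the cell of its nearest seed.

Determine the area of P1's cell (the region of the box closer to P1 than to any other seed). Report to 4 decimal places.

1. box [0,15]×[0,99]: [(0, 0) (15, 0) (15, 99) (0, 99)]
2. ⊥bis P1·P0 via (8.04,53.175): [(0, 52.095) (0, 0) (15, 0) (15, 54.1099)]  |A|=796.537
3. ⊥bis P1·P2 via (10.365,7.62): [(0, 52.095) (0, 26.6046) (14.5253, 0) (15, 0) (15, 54.1099)]  |A|=603.3173
4. canonical 5-gon: [(0, 52.095) (0, 26.6046) (14.5253, 0) (15, 0) (15, 54.1099)]
5. shoelace: 603.3173

Area of P1's cell: 603.3173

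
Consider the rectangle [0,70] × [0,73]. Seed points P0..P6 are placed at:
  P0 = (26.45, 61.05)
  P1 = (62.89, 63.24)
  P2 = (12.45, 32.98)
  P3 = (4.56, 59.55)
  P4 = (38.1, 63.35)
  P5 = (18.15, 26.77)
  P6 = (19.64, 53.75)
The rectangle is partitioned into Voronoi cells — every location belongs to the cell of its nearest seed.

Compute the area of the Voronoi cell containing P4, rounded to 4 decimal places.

1. box [0,70]×[0,73]: [(0, 0) (70, 0) (70, 73) (0, 73)]
2. ⊥bis P4·P0 via (32.275,62.2): [(44.5548, 0) (70, 0) (70, 73) (30.1428, 73)]  |A|=2383.5362
3. ⊥bis P4·P1 via (50.495,63.295): [(44.5548, 0) (50.2141, 0) (50.5381, 73) (30.1428, 73)]  |A|=950.9917
4. ⊥bis P4·P2 via (25.275,48.165): [(37.0011, 38.2613) (50.334, 27.0006) (50.5381, 73) (30.1428, 73)]  |A|=662.0528
5. ⊥bis P4·P3 via (21.33,61.45): [(37.0011, 38.2613) (50.334, 27.0006) (50.5381, 73) (30.1428, 73)]  |A|=662.0528
6. ⊥bis P4·P5 via (28.125,45.06): [(36.5679, 40.4554) (50.3603, 32.9333) (50.5381, 73) (30.1428, 73)]  |A|=608.8532
7. ⊥bis P4·P6 via (28.87,58.55): [(35.5202, 45.7621) (38.9578, 39.152) (50.3603, 32.9333) (50.5381, 73) (30.1428, 73)]  |A|=603.1947
8. canonical 5-gon: [(35.5202, 45.7621) (38.9578, 39.152) (50.3603, 32.9333) (50.5381, 73) (30.1428, 73)]
9. shoelace: 603.1947

Area of P4's cell: 603.1947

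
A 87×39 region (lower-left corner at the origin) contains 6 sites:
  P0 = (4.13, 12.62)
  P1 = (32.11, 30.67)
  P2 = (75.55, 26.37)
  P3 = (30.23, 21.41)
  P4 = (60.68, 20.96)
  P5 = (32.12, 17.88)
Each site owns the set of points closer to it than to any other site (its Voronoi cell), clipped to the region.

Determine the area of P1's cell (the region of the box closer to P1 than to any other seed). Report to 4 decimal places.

1. box [0,87]×[0,39]: [(0, 0) (87, 0) (87, 39) (0, 39)]
2. ⊥bis P1·P0 via (18.12,21.645): [(32.0833, 0) (87, 0) (87, 39) (6.9242, 39)]  |A|=2632.3539
3. ⊥bis P1·P2 via (53.83,28.52): [(32.0833, 0) (51.0069, 0) (54.8674, 39) (6.9242, 39)]  |A|=1303.9022
4. ⊥bis P1·P3 via (31.17,26.04): [(12.8907, 29.7511) (53.1429, 21.579) (54.8674, 39) (6.9242, 39)]  |A|=579.3738
5. ⊥bis P1·P4 via (46.395,25.815): [(12.8907, 29.7511) (45.4838, 23.134) (50.8761, 39) (6.9242, 39)]  |A|=479.6555
6. ⊥bis P1·P5 via (32.115,24.275): [(12.8907, 29.7511) (39.8338, 24.281) (45.8753, 24.2858) (50.8761, 39) (6.9242, 39)]  |A|=476.1772
7. canonical 5-gon: [(12.8907, 29.7511) (39.8338, 24.281) (45.8753, 24.2858) (50.8761, 39) (6.9242, 39)]
8. shoelace: 476.1772

Area of P1's cell: 476.1772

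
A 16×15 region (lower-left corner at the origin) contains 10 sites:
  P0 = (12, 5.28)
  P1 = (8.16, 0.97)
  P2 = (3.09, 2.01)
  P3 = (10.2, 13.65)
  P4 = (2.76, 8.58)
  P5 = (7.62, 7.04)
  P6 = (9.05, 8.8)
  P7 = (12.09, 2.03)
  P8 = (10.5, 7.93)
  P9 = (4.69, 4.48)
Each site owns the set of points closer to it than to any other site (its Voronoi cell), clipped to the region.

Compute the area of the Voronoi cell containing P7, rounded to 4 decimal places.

Area of P7's cell: 21.9266

1. box [0,16]×[0,15]: [(0, 0) (16, 0) (16, 15) (0, 15)]
2. ⊥bis P7·P0 via (12.045,3.655): [(0, 3.3214) (0, 0) (16, 0) (16, 3.7645)]  |A|=56.6878
3. ⊥bis P7·P1 via (10.125,1.5): [(9.5623, 3.5862) (10.5296, 0) (16, 0) (16, 3.7645)]  |A|=21.9266
4. ⊥bis P7·P2 via (7.59,2.02): [(9.5623, 3.5862) (10.5296, 0) (16, 0) (16, 3.7645)]  |A|=21.9266
5. ⊥bis P7·P3 via (11.145,7.84): [(9.5623, 3.5862) (10.5296, 0) (16, 0) (16, 3.7645)]  |A|=21.9266
6. ⊥bis P7·P4 via (7.425,5.305): [(9.5623, 3.5862) (10.5296, 0) (16, 0) (16, 3.7645)]  |A|=21.9266
7. ⊥bis P7·P5 via (9.855,4.535): [(9.5623, 3.5862) (10.5296, 0) (16, 0) (16, 3.7645)]  |A|=21.9266
8. ⊥bis P7·P6 via (10.57,5.415): [(9.5623, 3.5862) (10.5296, 0) (16, 0) (16, 3.7645)]  |A|=21.9266
9. ⊥bis P7·P8 via (11.295,4.98): [(9.5623, 3.5862) (10.5296, 0) (16, 0) (16, 3.7645)]  |A|=21.9266
10. ⊥bis P7·P9 via (8.39,3.255): [(9.5623, 3.5862) (10.5296, 0) (16, 0) (16, 3.7645)]  |A|=21.9266
11. canonical 4-gon: [(9.5623, 3.5862) (10.5296, 0) (16, 0) (16, 3.7645)]
12. shoelace: 21.9266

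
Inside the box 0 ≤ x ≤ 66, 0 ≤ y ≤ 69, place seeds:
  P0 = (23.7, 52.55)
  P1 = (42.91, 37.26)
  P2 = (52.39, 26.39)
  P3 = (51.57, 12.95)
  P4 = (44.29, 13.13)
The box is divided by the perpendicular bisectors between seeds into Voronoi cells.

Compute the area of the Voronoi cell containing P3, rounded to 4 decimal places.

1. box [0,66]×[0,69]: [(0, 0) (66, 0) (66, 69) (0, 69)]
2. ⊥bis P3·P0 via (37.635,32.75): [(0, 6.2629) (0, 0) (66, 0) (66, 52.7129)]  |A|=1946.2043
3. ⊥bis P3·P1 via (47.24,25.105): [(5.7938, 10.3405) (0, 6.2629) (0, 0) (66, 0) (66, 31.7879)]  |A|=1316.2956
4. ⊥bis P3·P2 via (51.98,19.67): [(34.9072, 20.7116) (5.7938, 10.3405) (0, 6.2629) (0, 0) (66, 0) (66, 18.8146)]  |A|=1114.6072
5. ⊥bis P3·P4 via (47.93,13.04): [(48.0998, 19.9067) (47.6076, 0) (66, 0) (66, 18.8146)]  |A|=351.4594
6. canonical 4-gon: [(48.0998, 19.9067) (47.6076, 0) (66, 0) (66, 18.8146)]
7. shoelace: 351.4594

Area of P3's cell: 351.4594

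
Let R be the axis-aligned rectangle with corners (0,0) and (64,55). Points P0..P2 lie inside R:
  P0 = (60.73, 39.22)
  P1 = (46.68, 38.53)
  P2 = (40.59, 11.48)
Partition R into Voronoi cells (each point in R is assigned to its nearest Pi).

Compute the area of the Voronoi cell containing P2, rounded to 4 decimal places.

Area of P2's cell: 1745.3949

1. box [0,64]×[0,55]: [(0, 0) (64, 0) (64, 55) (0, 55)]
2. ⊥bis P2·P0 via (50.66,25.35): [(0, 0) (64, 0) (64, 15.6648) (9.8213, 55) (0, 55)]  |A|=2454.4353
3. ⊥bis P2·P1 via (43.635,25.005): [(0, 34.8289) (0, 0) (64, 0) (64, 15.6648) (54.5064, 22.5574)]  |A|=1745.3949
4. canonical 5-gon: [(0, 34.8289) (0, 0) (64, 0) (64, 15.6648) (54.5064, 22.5574)]
5. shoelace: 1745.3949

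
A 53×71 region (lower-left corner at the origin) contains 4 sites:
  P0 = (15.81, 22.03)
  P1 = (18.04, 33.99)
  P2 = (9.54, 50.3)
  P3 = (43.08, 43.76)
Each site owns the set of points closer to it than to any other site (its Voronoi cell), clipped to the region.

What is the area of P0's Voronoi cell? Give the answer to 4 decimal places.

Area of P0's cell: 1239.1526

1. box [0,53]×[0,71]: [(0, 0) (53, 0) (53, 71) (0, 71)]
2. ⊥bis P0·P1 via (16.925,28.01): [(0, 31.1657) (0, 0) (53, 0) (53, 21.2836)]  |A|=1389.9088
3. ⊥bis P0·P2 via (12.675,36.165): [(0, 31.1657) (0, 0) (53, 0) (53, 21.2836)]  |A|=1389.9088
4. ⊥bis P0·P3 via (29.445,32.895): [(36.2016, 24.4158) (0, 31.1657) (0, 0) (53, 0) (53, 3.3347)]  |A|=1239.1526
5. canonical 5-gon: [(36.2016, 24.4158) (0, 31.1657) (0, 0) (53, 0) (53, 3.3347)]
6. shoelace: 1239.1526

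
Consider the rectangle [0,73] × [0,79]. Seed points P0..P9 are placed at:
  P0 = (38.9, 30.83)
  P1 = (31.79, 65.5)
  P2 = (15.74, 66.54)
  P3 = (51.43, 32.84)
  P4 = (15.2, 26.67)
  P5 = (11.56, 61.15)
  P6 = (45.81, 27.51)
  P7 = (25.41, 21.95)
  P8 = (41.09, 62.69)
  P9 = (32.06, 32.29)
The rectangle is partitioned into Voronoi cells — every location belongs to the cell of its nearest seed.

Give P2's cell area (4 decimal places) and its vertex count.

Area of P2's cell: 329.9453 (4 vertices)

1. box [0,73]×[0,79]: [(0, 0) (73, 0) (73, 79) (0, 79)]
2. ⊥bis P2·P0 via (27.32,48.685): [(0, 30.9664) (73, 78.3111) (73, 79) (0, 79)]  |A|=1778.3705
3. ⊥bis P2·P1 via (23.765,66.02): [(0, 30.9664) (22.4365, 45.5178) (24.6061, 79) (0, 79)]  |A|=950.7861
4. ⊥bis P2·P3 via (33.585,49.69): [(0, 30.9664) (22.4365, 45.5178) (24.6061, 79) (0, 79)]  |A|=950.7861
5. ⊥bis P2·P4 via (15.47,46.605): [(0, 46.8145) (22.5008, 46.5098) (24.6061, 79) (0, 79)]  |A|=761.8276
6. ⊥bis P2·P5 via (13.65,63.845): [(0, 74.4307) (23.1468, 56.4801) (24.6061, 79) (0, 79)]  |A|=329.9453
7. ⊥bis P2·P6 via (30.775,47.025): [(0, 74.4307) (23.1468, 56.4801) (24.6061, 79) (0, 79)]  |A|=329.9453
8. ⊥bis P2·P7 via (20.575,44.245): [(0, 74.4307) (23.1468, 56.4801) (24.6061, 79) (0, 79)]  |A|=329.9453
9. ⊥bis P2·P8 via (28.415,64.615): [(0, 74.4307) (23.1468, 56.4801) (24.6061, 79) (0, 79)]  |A|=329.9453
10. ⊥bis P2·P9 via (23.9,49.415): [(0, 74.4307) (23.1468, 56.4801) (24.6061, 79) (0, 79)]  |A|=329.9453
11. canonical 4-gon: [(0, 74.4307) (23.1468, 56.4801) (24.6061, 79) (0, 79)]
12. shoelace: 329.9453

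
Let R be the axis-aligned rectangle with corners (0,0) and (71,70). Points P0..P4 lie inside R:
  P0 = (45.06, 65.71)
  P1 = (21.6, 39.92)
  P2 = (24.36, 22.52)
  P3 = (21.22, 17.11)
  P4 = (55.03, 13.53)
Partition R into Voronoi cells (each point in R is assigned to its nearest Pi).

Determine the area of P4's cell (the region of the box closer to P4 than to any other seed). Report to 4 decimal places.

1. box [0,71]×[0,70]: [(0, 0) (71, 0) (71, 70) (0, 70)]
2. ⊥bis P4·P0 via (50.045,39.62): [(0, 30.0579) (0, 0) (71, 0) (71, 43.6239)]  |A|=2615.7036
3. ⊥bis P4·P1 via (38.315,26.725): [(48.219, 39.2711) (17.218, 0) (71, 0) (71, 43.6239)]  |A|=1552.9363
4. ⊥bis P4·P2 via (39.695,18.025): [(48.219, 39.2711) (44.5664, 34.644) (34.4115, 0) (71, 0) (71, 43.6239)]  |A|=1255.11
5. ⊥bis P4·P3 via (38.125,15.32): [(48.219, 39.2711) (44.5664, 34.644) (37.6855, 11.1695) (36.5028, 0) (71, 0) (71, 43.6239)]  |A|=1243.4304
6. canonical 6-gon: [(48.219, 39.2711) (44.5664, 34.644) (37.6855, 11.1695) (36.5028, 0) (71, 0) (71, 43.6239)]
7. shoelace: 1243.4304

Area of P4's cell: 1243.4304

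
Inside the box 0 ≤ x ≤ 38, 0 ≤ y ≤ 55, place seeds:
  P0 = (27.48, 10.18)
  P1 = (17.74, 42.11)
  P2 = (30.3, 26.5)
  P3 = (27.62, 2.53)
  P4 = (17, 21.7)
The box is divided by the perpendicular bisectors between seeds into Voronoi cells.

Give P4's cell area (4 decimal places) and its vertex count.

Area of P4's cell: 579.2498 (6 vertices)

1. box [0,38]×[0,55]: [(0, 0) (38, 0) (38, 55) (0, 55)]
2. ⊥bis P4·P0 via (22.24,15.94): [(0, 0) (4.7182, 0) (38, 30.2772) (38, 55) (0, 55)]  |A|=1586.1593
3. ⊥bis P4·P1 via (17.37,31.905): [(0, 32.5348) (0, 0) (4.7182, 0) (38, 30.2772) (38, 31.157)]  |A|=706.3035
4. ⊥bis P4·P2 via (23.65,24.1): [(20.8791, 31.7778) (0, 32.5348) (0, 0) (4.7182, 0) (25.5185, 18.9226)]  |A|=592.2064
5. ⊥bis P4·P3 via (22.31,12.115): [(20.8791, 31.7778) (0, 32.5348) (0, 0) (0.4414, 0) (11.3785, 6.0591) (25.5185, 18.9226)]  |A|=579.2498
6. canonical 6-gon: [(20.8791, 31.7778) (0, 32.5348) (0, 0) (0.4414, 0) (11.3785, 6.0591) (25.5185, 18.9226)]
7. shoelace: 579.2498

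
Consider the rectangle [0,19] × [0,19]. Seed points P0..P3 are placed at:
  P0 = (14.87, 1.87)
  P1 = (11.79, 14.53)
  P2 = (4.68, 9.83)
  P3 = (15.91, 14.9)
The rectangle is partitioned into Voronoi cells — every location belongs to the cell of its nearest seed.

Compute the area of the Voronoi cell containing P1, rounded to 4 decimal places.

1. box [0,19]×[0,19]: [(0, 0) (19, 0) (19, 19) (0, 19)]
2. ⊥bis P1·P0 via (13.33,8.2): [(0, 4.957) (19, 9.5794) (19, 19) (0, 19)]  |A|=222.9039
3. ⊥bis P1·P2 via (8.235,12.18): [(11.2073, 7.6836) (19, 9.5794) (19, 19) (3.7267, 19)]  |A|=123.1253
4. ⊥bis P1·P3 via (13.85,14.715): [(11.2073, 7.6836) (14.4115, 8.4631) (13.4652, 19) (3.7267, 19)]  |A|=72.352
5. canonical 4-gon: [(11.2073, 7.6836) (14.4115, 8.4631) (13.4652, 19) (3.7267, 19)]
6. shoelace: 72.352

Area of P1's cell: 72.3520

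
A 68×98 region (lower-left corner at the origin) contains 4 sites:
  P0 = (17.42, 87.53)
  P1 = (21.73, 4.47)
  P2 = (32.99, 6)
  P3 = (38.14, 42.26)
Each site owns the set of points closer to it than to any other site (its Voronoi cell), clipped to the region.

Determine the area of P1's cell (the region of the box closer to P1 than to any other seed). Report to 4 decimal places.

Area of P1's cell: 807.5022

1. box [0,68]×[0,98]: [(0, 0) (68, 0) (68, 98) (0, 98)]
2. ⊥bis P1·P0 via (19.575,46): [(0, 44.9842) (0, 0) (68, 0) (68, 48.5128)]  |A|=3178.8991
3. ⊥bis P1·P2 via (27.36,5.235): [(21.8052, 46.1157) (0, 44.9842) (0, 0) (28.0713, 0)]  |A|=1137.7092
4. ⊥bis P1·P3 via (29.935,23.365): [(24.5806, 25.6901) (0, 36.364) (0, 0) (28.0713, 0)]  |A|=807.5022
5. canonical 4-gon: [(24.5806, 25.6901) (0, 36.364) (0, 0) (28.0713, 0)]
6. shoelace: 807.5022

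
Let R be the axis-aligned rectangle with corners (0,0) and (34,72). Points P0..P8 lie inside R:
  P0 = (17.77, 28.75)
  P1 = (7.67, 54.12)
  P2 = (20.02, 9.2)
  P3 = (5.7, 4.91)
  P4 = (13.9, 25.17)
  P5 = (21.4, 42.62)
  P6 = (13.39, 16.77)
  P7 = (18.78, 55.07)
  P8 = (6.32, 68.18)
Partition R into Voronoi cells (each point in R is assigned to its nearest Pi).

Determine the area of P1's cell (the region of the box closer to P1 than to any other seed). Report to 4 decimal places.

1. box [0,34]×[0,72]: [(0, 0) (34, 0) (34, 72) (0, 72)]
2. ⊥bis P1·P0 via (12.72,41.435): [(0, 36.3711) (34, 49.9067) (34, 72) (0, 72)]  |A|=981.2773
3. ⊥bis P1·P2 via (13.845,31.66): [(0, 36.3711) (34, 49.9067) (34, 72) (0, 72)]  |A|=981.2773
4. ⊥bis P1·P3 via (6.685,29.515): [(0, 36.3711) (34, 49.9067) (34, 72) (0, 72)]  |A|=981.2773
5. ⊥bis P1·P4 via (10.785,39.645): [(0, 37.3241) (5.2103, 38.4453) (34, 49.9067) (34, 72) (0, 72)]  |A|=978.7946
6. ⊥bis P1·P5 via (14.535,48.37): [(0, 37.3241) (5.2103, 38.4453) (6.7285, 39.0497) (34, 71.6095) (34, 72) (0, 72)]  |A|=682.8611
7. ⊥bis P1·P6 via (10.53,35.445): [(0, 37.3241) (5.2103, 38.4453) (6.7285, 39.0497) (34, 71.6095) (34, 72) (0, 72)]  |A|=682.8611
8. ⊥bis P1·P7 via (13.225,54.595): [(0, 37.3241) (5.2103, 38.4453) (6.7285, 39.0497) (13.8293, 47.5275) (11.7367, 72) (0, 72)]  |A|=406.5039
9. ⊥bis P1·P8 via (6.995,61.15): [(0, 60.4784) (0, 37.3241) (5.2103, 38.4453) (6.7285, 39.0497) (13.8293, 47.5275) (12.6183, 61.6899)]  |A|=273.3088
10. canonical 6-gon: [(0, 60.4784) (0, 37.3241) (5.2103, 38.4453) (6.7285, 39.0497) (13.8293, 47.5275) (12.6183, 61.6899)]
11. shoelace: 273.3088

Area of P1's cell: 273.3088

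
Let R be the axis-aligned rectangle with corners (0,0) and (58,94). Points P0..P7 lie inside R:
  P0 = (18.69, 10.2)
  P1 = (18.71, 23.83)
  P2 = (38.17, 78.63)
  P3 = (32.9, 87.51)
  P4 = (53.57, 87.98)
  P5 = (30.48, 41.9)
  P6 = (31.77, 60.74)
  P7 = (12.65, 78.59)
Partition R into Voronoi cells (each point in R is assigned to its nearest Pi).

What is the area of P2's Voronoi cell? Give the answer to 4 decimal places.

1. box [0,58]×[0,94]: [(0, 0) (58, 0) (58, 94) (0, 94)]
2. ⊥bis P2·P0 via (28.43,44.415): [(0, 52.5082) (58, 35.9973) (58, 94) (0, 94)]  |A|=2885.3412
3. ⊥bis P2·P1 via (28.44,51.23): [(0, 61.3293) (58, 40.733) (58, 94) (0, 94)]  |A|=2492.194
4. ⊥bis P2·P3 via (35.535,83.07): [(0, 61.9811) (0, 61.3293) (58, 40.733) (58, 94) (53.9522, 94)]  |A|=1628.4496
5. ⊥bis P2·P4 via (45.87,83.305): [(43.2374, 87.6411) (0, 61.9811) (0, 61.3293) (58, 40.733) (58, 63.3262)]  |A|=1389.1664
6. ⊥bis P2·P5 via (34.325,60.265): [(43.2374, 87.6411) (6.8138, 66.0249) (58, 55.3083) (58, 63.3262)]  |A|=807.577
7. ⊥bis P2·P6 via (34.97,69.685): [(43.2374, 87.6411) (21.251, 74.5929) (58, 61.4462) (58, 63.3262)]  |A|=398.1557
8. ⊥bis P2·P7 via (25.41,78.61): [(43.2374, 87.6411) (25.4124, 77.0626) (25.4186, 73.1019) (58, 61.4462) (58, 63.3262)]  |A|=389.9069
9. canonical 5-gon: [(43.2374, 87.6411) (25.4124, 77.0626) (25.4186, 73.1019) (58, 61.4462) (58, 63.3262)]
10. shoelace: 389.9069

Area of P2's cell: 389.9069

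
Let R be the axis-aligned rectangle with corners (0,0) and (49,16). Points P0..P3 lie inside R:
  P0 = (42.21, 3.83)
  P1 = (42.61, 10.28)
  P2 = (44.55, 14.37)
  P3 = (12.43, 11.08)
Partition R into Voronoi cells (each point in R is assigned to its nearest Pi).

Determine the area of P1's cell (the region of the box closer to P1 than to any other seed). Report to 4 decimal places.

Area of P1's cell: 145.2098

1. box [0,49]×[0,16]: [(0, 0) (49, 0) (49, 16) (0, 16)]
2. ⊥bis P1·P0 via (42.41,7.055): [(0, 9.6851) (49, 6.6463) (49, 16) (0, 16)]  |A|=383.8808
3. ⊥bis P1·P2 via (43.58,12.325): [(0, 9.6851) (49, 6.6463) (49, 9.7541) (35.8322, 16) (0, 16)]  |A|=342.7587
4. ⊥bis P1·P3 via (27.52,10.68): [(27.4485, 7.9828) (49, 6.6463) (49, 9.7541) (35.8322, 16) (27.661, 16)]  |A|=145.2098
5. canonical 5-gon: [(27.4485, 7.9828) (49, 6.6463) (49, 9.7541) (35.8322, 16) (27.661, 16)]
6. shoelace: 145.2098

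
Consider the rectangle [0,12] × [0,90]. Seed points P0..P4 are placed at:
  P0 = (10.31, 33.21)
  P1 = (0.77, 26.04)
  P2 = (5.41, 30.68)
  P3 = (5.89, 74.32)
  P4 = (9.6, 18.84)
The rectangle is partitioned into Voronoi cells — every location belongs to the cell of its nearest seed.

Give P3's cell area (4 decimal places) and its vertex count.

1. box [0,12]×[0,90]: [(0, 0) (12, 0) (12, 90) (0, 90)]
2. ⊥bis P3·P0 via (8.1,53.765): [(0, 52.8941) (12, 54.1843) (12, 90) (0, 90)]  |A|=437.5294
3. ⊥bis P3·P1 via (3.33,50.18): [(0, 52.8941) (12, 54.1843) (12, 90) (0, 90)]  |A|=437.5294
4. ⊥bis P3·P2 via (5.65,52.5): [(0, 52.8941) (12, 54.1843) (12, 90) (0, 90)]  |A|=437.5294
5. ⊥bis P3·P4 via (7.745,46.58): [(0, 52.8941) (12, 54.1843) (12, 90) (0, 90)]  |A|=437.5294
6. canonical 4-gon: [(0, 52.8941) (12, 54.1843) (12, 90) (0, 90)]
7. shoelace: 437.5294

Area of P3's cell: 437.5294 (4 vertices)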